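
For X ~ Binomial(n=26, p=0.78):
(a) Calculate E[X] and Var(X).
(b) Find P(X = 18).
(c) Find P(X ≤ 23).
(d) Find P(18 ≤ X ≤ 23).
(a) E[X] = 20.2800, Var(X) = 4.4616
(b) P(X = 18) = 0.097913
(c) P(X ≤ 23) = 0.946502
(d) P(18 ≤ X ≤ 23) = 0.848537

We have X ~ Binomial(n=26, p=0.78).

(a) Moments:
E[X] = 20.2800
Var(X) = 4.4616
σ = √Var(X) = 2.1122

(b) Point probability using PMF:
P(X = 18) = 0.097913

(c) Cumulative probability using CDF:
P(X ≤ 23) = F(23) = 0.946502

(d) Range probability:
P(18 ≤ X ≤ 23) = P(X ≤ 23) - P(X ≤ 17)
                   = F(23) - F(17)
                   = 0.946502 - 0.097965
                   = 0.848537

This means approximately 84.9% of outcomes fall in the interval [18, 23].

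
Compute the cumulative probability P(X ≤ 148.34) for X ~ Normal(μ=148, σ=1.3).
0.603161

We have X ~ Normal(μ=148, σ=1.3).

The CDF gives us P(X ≤ k).

Using the CDF:
P(X ≤ 148.34) = 0.603161

This means there's approximately a 60.3% chance that X is at most 148.34.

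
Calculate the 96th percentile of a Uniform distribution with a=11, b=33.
32.1200

We have X ~ Uniform(a=11, b=33).

We want to find x such that P(X ≤ x) = 0.96.

This is the 96th percentile, which means 96% of values fall below this point.

Using the inverse CDF (quantile function):
x = F⁻¹(0.96) = 32.1200

Verification: P(X ≤ 32.1200) = 0.96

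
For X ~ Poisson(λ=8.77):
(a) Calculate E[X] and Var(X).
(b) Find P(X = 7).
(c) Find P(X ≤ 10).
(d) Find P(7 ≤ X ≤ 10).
(a) E[X] = 8.7700, Var(X) = 8.7700
(b) P(X = 7) = 0.122971
(c) P(X ≤ 10) = 0.732887
(d) P(7 ≤ X ≤ 10) = 0.504346

We have X ~ Poisson(λ=8.77).

(a) Moments:
E[X] = 8.7700
Var(X) = 8.7700
σ = √Var(X) = 2.9614

(b) Point probability using PMF:
P(X = 7) = 0.122971

(c) Cumulative probability using CDF:
P(X ≤ 10) = F(10) = 0.732887

(d) Range probability:
P(7 ≤ X ≤ 10) = P(X ≤ 10) - P(X ≤ 6)
                   = F(10) - F(6)
                   = 0.732887 - 0.228541
                   = 0.504346

This means approximately 50.4% of outcomes fall in the interval [7, 10].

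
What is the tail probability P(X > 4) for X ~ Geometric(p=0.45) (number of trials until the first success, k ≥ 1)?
0.091506

We have X ~ Geometric(p=0.45) (number of trials until the first success, k ≥ 1).

P(X > 4) = 1 - P(X ≤ 4)
                = 1 - F(4)
                = 1 - 0.908494
                = 0.091506

So there's approximately a 9.2% chance that X exceeds 4.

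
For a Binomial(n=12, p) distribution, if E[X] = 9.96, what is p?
p = 0.83

For a Binomial(n, p) distribution:
E[X] = n × p

Given n = 12 and E[X] = 9.96:
9.96 = 12 × p
p = 9.96 / 12 = 0.83

Verification: Binomial(12, 0.83) has E[X] = 9.96 ✓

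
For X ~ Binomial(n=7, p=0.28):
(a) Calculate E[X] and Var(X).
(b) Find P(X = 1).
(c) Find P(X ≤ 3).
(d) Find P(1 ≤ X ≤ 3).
(a) E[X] = 1.9600, Var(X) = 1.4112
(b) P(X = 1) = 0.273056
(c) P(X ≤ 3) = 0.898404
(d) P(1 ≤ X ≤ 3) = 0.798098

We have X ~ Binomial(n=7, p=0.28).

(a) Moments:
E[X] = 1.9600
Var(X) = 1.4112
σ = √Var(X) = 1.1879

(b) Point probability using PMF:
P(X = 1) = 0.273056

(c) Cumulative probability using CDF:
P(X ≤ 3) = F(3) = 0.898404

(d) Range probability:
P(1 ≤ X ≤ 3) = P(X ≤ 3) - P(X ≤ 0)
                   = F(3) - F(0)
                   = 0.898404 - 0.100306
                   = 0.798098

This means approximately 79.8% of outcomes fall in the interval [1, 3].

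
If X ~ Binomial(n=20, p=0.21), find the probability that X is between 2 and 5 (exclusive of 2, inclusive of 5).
0.593317

We have X ~ Binomial(n=20, p=0.21).

To find P(2 < X ≤ 5), we use:
P(2 < X ≤ 5) = P(X ≤ 5) - P(X ≤ 2)
                 = F(5) - F(2)
                 = 0.770302 - 0.176985
                 = 0.593317

So there's approximately a 59.3% chance that X falls in this range.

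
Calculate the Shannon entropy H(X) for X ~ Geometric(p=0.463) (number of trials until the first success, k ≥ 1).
1.4912 nats

We have X ~ Geometric(p=0.463) (number of trials until the first success, k ≥ 1).

The Shannon entropy measures the uncertainty or information content of the distribution.

For a Geometric distribution with p=0.463 (number of trials until the first success, k ≥ 1):
H(X) = 1.4912 nats

(In bits, this would be 2.1513 bits.)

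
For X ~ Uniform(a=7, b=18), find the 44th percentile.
11.8400

We have X ~ Uniform(a=7, b=18).

We want to find x such that P(X ≤ x) = 0.44.

This is the 44th percentile, which means 44% of values fall below this point.

Using the inverse CDF (quantile function):
x = F⁻¹(0.44) = 11.8400

Verification: P(X ≤ 11.8400) = 0.44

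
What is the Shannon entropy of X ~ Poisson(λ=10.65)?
2.5935 nats

We have X ~ Poisson(λ=10.65).

The Shannon entropy measures the uncertainty or information content of the distribution.

For a Poisson distribution with λ=10.65:
H(X) = 2.5935 nats

(In bits, this would be 3.7416 bits.)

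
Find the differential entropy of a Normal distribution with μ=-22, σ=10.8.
3.7985 nats

We have X ~ Normal(μ=-22, σ=10.8).

The differential entropy measures the uncertainty or information content of the distribution.

For a Normal distribution with μ=-22, σ=10.8:
h(X) = 3.7985 nats

(In bits, this would be 5.4801 bits.)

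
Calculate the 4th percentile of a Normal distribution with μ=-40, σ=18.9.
-73.0880

We have X ~ Normal(μ=-40, σ=18.9).

We want to find x such that P(X ≤ x) = 0.04.

This is the 4th percentile, which means 4% of values fall below this point.

Using the inverse CDF (quantile function):
x = F⁻¹(0.04) = -73.0880

Verification: P(X ≤ -73.0880) = 0.04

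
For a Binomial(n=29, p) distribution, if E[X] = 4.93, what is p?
p = 0.17

For a Binomial(n, p) distribution:
E[X] = n × p

Given n = 29 and E[X] = 4.93:
4.93 = 29 × p
p = 4.93 / 29 = 0.17

Verification: Binomial(29, 0.17) has E[X] = 4.93 ✓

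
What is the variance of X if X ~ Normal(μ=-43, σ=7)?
49.0000

We have X ~ Normal(μ=-43, σ=7).

For a Normal distribution with μ=-43, σ=7:
Var(X) = 49.0000

The variance measures the spread of the distribution around the mean.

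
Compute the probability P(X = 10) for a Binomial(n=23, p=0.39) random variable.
0.150794

We have X ~ Binomial(n=23, p=0.39).

For a Binomial distribution, the PMF gives us the probability of each outcome.

Using the PMF formula:
P(X = 10) = 0.150794

Rounded to 4 decimal places: 0.1508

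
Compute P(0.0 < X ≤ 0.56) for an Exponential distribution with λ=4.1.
0.899339

We have X ~ Exponential(λ=4.1).

To find P(0.0 < X ≤ 0.56), we use:
P(0.0 < X ≤ 0.56) = P(X ≤ 0.56) - P(X ≤ 0.0)
                 = F(0.56) - F(0.0)
                 = 0.899339 - 0.000000
                 = 0.899339

So there's approximately a 89.9% chance that X falls in this range.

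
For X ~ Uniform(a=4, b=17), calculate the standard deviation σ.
3.7528

We have X ~ Uniform(a=4, b=17).

For a Uniform distribution with a=4, b=17:
σ = √Var(X) = 3.7528

The standard deviation is the square root of the variance.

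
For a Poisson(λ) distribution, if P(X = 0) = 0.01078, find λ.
λ = 4.5301

For a Poisson(λ) distribution, the PMF at 0 is:
P(X = 0) = λ^0 e^(-λ) / 0! = e^(-λ)

Given P(X = 0) = 0.01078:
e^(-λ) = 0.01078
-λ = ln(0.01078)
λ = -ln(0.01078) = 4.5301

Verification: e^(-4.5301) = 0.01078 ✓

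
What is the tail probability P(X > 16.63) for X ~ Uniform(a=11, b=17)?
0.061667

We have X ~ Uniform(a=11, b=17).

P(X > 16.63) = 1 - P(X ≤ 16.63)
                = 1 - F(16.63)
                = 1 - 0.938333
                = 0.061667

So there's approximately a 6.2% chance that X exceeds 16.63.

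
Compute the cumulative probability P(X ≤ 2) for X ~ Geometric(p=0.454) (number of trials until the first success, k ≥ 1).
0.701884

We have X ~ Geometric(p=0.454) (number of trials until the first success, k ≥ 1).

The CDF gives us P(X ≤ k).

Using the CDF:
P(X ≤ 2) = 0.701884

This means there's approximately a 70.2% chance that X is at most 2.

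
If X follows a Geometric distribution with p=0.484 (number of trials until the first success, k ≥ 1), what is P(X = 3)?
0.128868

We have X ~ Geometric(p=0.484) (number of trials until the first success, k ≥ 1).

For a Geometric distribution, the PMF gives us the probability of each outcome.

Using the PMF formula:
P(X = 3) = 0.128868

Rounded to 4 decimal places: 0.1289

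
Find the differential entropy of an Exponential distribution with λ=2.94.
-0.0784 nats

We have X ~ Exponential(λ=2.94).

The differential entropy measures the uncertainty or information content of the distribution.

For an Exponential distribution with λ=2.94:
h(X) = -0.0784 nats

(In bits, this would be -0.1131 bits.)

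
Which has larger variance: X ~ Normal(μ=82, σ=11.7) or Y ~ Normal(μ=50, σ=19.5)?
Y has larger variance (380.2500 > 136.8900)

Compute the variance for each distribution:

X ~ Normal(μ=82, σ=11.7):
Var(X) = 136.8900

Y ~ Normal(μ=50, σ=19.5):
Var(Y) = 380.2500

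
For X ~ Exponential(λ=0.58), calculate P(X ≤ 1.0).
0.440102

We have X ~ Exponential(λ=0.58).

The CDF gives us P(X ≤ k).

Using the CDF:
P(X ≤ 1.0) = 0.440102

This means there's approximately a 44.0% chance that X is at most 1.0.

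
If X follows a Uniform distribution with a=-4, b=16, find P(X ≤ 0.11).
0.205500

We have X ~ Uniform(a=-4, b=16).

The CDF gives us P(X ≤ k).

Using the CDF:
P(X ≤ 0.11) = 0.205500

This means there's approximately a 20.6% chance that X is at most 0.11.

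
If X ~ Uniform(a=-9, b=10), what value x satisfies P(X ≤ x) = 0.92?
8.4800

We have X ~ Uniform(a=-9, b=10).

We want to find x such that P(X ≤ x) = 0.92.

This is the 92nd percentile, which means 92% of values fall below this point.

Using the inverse CDF (quantile function):
x = F⁻¹(0.92) = 8.4800

Verification: P(X ≤ 8.4800) = 0.92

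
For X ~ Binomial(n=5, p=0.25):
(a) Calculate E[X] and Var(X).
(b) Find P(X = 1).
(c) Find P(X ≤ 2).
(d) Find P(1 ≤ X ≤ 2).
(a) E[X] = 1.2500, Var(X) = 0.9375
(b) P(X = 1) = 0.395508
(c) P(X ≤ 2) = 0.896484
(d) P(1 ≤ X ≤ 2) = 0.659180

We have X ~ Binomial(n=5, p=0.25).

(a) Moments:
E[X] = 1.2500
Var(X) = 0.9375
σ = √Var(X) = 0.9682

(b) Point probability using PMF:
P(X = 1) = 0.395508

(c) Cumulative probability using CDF:
P(X ≤ 2) = F(2) = 0.896484

(d) Range probability:
P(1 ≤ X ≤ 2) = P(X ≤ 2) - P(X ≤ 0)
                   = F(2) - F(0)
                   = 0.896484 - 0.237305
                   = 0.659180

This means approximately 65.9% of outcomes fall in the interval [1, 2].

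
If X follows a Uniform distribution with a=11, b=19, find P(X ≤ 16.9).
0.737500

We have X ~ Uniform(a=11, b=19).

The CDF gives us P(X ≤ k).

Using the CDF:
P(X ≤ 16.9) = 0.737500

This means there's approximately a 73.7% chance that X is at most 16.9.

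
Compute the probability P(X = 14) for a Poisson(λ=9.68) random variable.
0.045486

We have X ~ Poisson(λ=9.68).

For a Poisson distribution, the PMF gives us the probability of each outcome.

Using the PMF formula:
P(X = 14) = 0.045486

Rounded to 4 decimal places: 0.0455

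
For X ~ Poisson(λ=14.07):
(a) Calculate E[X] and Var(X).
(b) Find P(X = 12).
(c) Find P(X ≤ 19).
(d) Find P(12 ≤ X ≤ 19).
(a) E[X] = 14.0700, Var(X) = 14.0700
(b) P(X = 12) = 0.097425
(c) P(X ≤ 19) = 0.920600
(d) P(12 ≤ X ≤ 19) = 0.666420

We have X ~ Poisson(λ=14.07).

(a) Moments:
E[X] = 14.0700
Var(X) = 14.0700
σ = √Var(X) = 3.7510

(b) Point probability using PMF:
P(X = 12) = 0.097425

(c) Cumulative probability using CDF:
P(X ≤ 19) = F(19) = 0.920600

(d) Range probability:
P(12 ≤ X ≤ 19) = P(X ≤ 19) - P(X ≤ 11)
                   = F(19) - F(11)
                   = 0.920600 - 0.254179
                   = 0.666420

This means approximately 66.6% of outcomes fall in the interval [12, 19].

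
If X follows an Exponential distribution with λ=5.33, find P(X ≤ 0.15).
0.550446

We have X ~ Exponential(λ=5.33).

The CDF gives us P(X ≤ k).

Using the CDF:
P(X ≤ 0.15) = 0.550446

This means there's approximately a 55.0% chance that X is at most 0.15.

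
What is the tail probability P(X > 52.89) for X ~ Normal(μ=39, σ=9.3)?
0.067647

We have X ~ Normal(μ=39, σ=9.3).

P(X > 52.89) = 1 - P(X ≤ 52.89)
                = 1 - F(52.89)
                = 1 - 0.932353
                = 0.067647

So there's approximately a 6.8% chance that X exceeds 52.89.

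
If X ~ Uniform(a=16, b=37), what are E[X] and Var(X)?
E[X] = 26.5000, Var(X) = 36.7500

We have X ~ Uniform(a=16, b=37).

For a Uniform distribution with a=16, b=37:

Expected value:
E[X] = 26.5000

Variance:
Var(X) = 36.7500

Standard deviation:
σ = √Var(X) = 6.0622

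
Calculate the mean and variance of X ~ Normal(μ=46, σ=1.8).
E[X] = 46.0000, Var(X) = 3.2400

We have X ~ Normal(μ=46, σ=1.8).

For a Normal distribution with μ=46, σ=1.8:

Expected value:
E[X] = 46.0000

Variance:
Var(X) = 3.2400

Standard deviation:
σ = √Var(X) = 1.8000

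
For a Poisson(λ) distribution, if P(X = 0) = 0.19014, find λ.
λ = 1.6600

For a Poisson(λ) distribution, the PMF at 0 is:
P(X = 0) = λ^0 e^(-λ) / 0! = e^(-λ)

Given P(X = 0) = 0.19014:
e^(-λ) = 0.19014
-λ = ln(0.19014)
λ = -ln(0.19014) = 1.6600

Verification: e^(-1.6600) = 0.19014 ✓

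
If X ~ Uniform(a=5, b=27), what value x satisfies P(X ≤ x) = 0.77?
21.9400

We have X ~ Uniform(a=5, b=27).

We want to find x such that P(X ≤ x) = 0.77.

This is the 77th percentile, which means 77% of values fall below this point.

Using the inverse CDF (quantile function):
x = F⁻¹(0.77) = 21.9400

Verification: P(X ≤ 21.9400) = 0.77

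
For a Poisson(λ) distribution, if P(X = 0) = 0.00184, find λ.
λ = 6.2980

For a Poisson(λ) distribution, the PMF at 0 is:
P(X = 0) = λ^0 e^(-λ) / 0! = e^(-λ)

Given P(X = 0) = 0.00184:
e^(-λ) = 0.00184
-λ = ln(0.00184)
λ = -ln(0.00184) = 6.2980

Verification: e^(-6.2980) = 0.00184 ✓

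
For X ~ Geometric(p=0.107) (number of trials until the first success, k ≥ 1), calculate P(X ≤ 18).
0.869585

We have X ~ Geometric(p=0.107) (number of trials until the first success, k ≥ 1).

The CDF gives us P(X ≤ k).

Using the CDF:
P(X ≤ 18) = 0.869585

This means there's approximately a 87.0% chance that X is at most 18.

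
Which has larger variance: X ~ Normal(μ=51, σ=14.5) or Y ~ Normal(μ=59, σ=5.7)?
X has larger variance (210.2500 > 32.4900)

Compute the variance for each distribution:

X ~ Normal(μ=51, σ=14.5):
Var(X) = 210.2500

Y ~ Normal(μ=59, σ=5.7):
Var(Y) = 32.4900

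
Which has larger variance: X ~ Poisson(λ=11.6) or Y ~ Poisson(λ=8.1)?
X has larger variance (11.6000 > 8.1000)

Compute the variance for each distribution:

X ~ Poisson(λ=11.6):
Var(X) = 11.6000

Y ~ Poisson(λ=8.1):
Var(Y) = 8.1000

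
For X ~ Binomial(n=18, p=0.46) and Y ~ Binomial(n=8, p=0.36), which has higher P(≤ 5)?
Y has higher probability (P(Y ≤ 5) = 0.9707 > P(X ≤ 5) = 0.0928)

Compute P(≤ 5) for each distribution:

X ~ Binomial(n=18, p=0.46):
P(X ≤ 5) = 0.0928

Y ~ Binomial(n=8, p=0.36):
P(Y ≤ 5) = 0.9707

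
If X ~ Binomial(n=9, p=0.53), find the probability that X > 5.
0.316352

We have X ~ Binomial(n=9, p=0.53).

P(X > 5) = 1 - P(X ≤ 5)
                = 1 - F(5)
                = 1 - 0.683648
                = 0.316352

So there's approximately a 31.6% chance that X exceeds 5.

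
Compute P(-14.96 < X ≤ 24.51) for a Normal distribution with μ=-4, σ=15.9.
0.718205

We have X ~ Normal(μ=-4, σ=15.9).

To find P(-14.96 < X ≤ 24.51), we use:
P(-14.96 < X ≤ 24.51) = P(X ≤ 24.51) - P(X ≤ -14.96)
                 = F(24.51) - F(-14.96)
                 = 0.963520 - 0.245315
                 = 0.718205

So there's approximately a 71.8% chance that X falls in this range.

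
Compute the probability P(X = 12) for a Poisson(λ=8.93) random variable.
0.071061

We have X ~ Poisson(λ=8.93).

For a Poisson distribution, the PMF gives us the probability of each outcome.

Using the PMF formula:
P(X = 12) = 0.071061

Rounded to 4 decimal places: 0.0711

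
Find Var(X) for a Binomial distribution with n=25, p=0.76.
4.5600

We have X ~ Binomial(n=25, p=0.76).

For a Binomial distribution with n=25, p=0.76:
Var(X) = 4.5600

The variance measures the spread of the distribution around the mean.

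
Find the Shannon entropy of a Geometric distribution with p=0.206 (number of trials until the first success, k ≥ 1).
2.4690 nats

We have X ~ Geometric(p=0.206) (number of trials until the first success, k ≥ 1).

The Shannon entropy measures the uncertainty or information content of the distribution.

For a Geometric distribution with p=0.206 (number of trials until the first success, k ≥ 1):
H(X) = 2.4690 nats

(In bits, this would be 3.5620 bits.)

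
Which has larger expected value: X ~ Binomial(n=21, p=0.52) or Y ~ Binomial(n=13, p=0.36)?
X has larger mean (10.9200 > 4.6800)

Compute the expected value for each distribution:

X ~ Binomial(n=21, p=0.52):
E[X] = 10.9200

Y ~ Binomial(n=13, p=0.36):
E[Y] = 4.6800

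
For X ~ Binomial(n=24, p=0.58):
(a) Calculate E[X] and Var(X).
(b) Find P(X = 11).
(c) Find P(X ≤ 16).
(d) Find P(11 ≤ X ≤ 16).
(a) E[X] = 13.9200, Var(X) = 5.8464
(b) P(X = 11) = 0.078926
(c) P(X ≤ 16) = 0.857474
(d) P(11 ≤ X ≤ 16) = 0.777969

We have X ~ Binomial(n=24, p=0.58).

(a) Moments:
E[X] = 13.9200
Var(X) = 5.8464
σ = √Var(X) = 2.4179

(b) Point probability using PMF:
P(X = 11) = 0.078926

(c) Cumulative probability using CDF:
P(X ≤ 16) = F(16) = 0.857474

(d) Range probability:
P(11 ≤ X ≤ 16) = P(X ≤ 16) - P(X ≤ 10)
                   = F(16) - F(10)
                   = 0.857474 - 0.079506
                   = 0.777969

This means approximately 77.8% of outcomes fall in the interval [11, 16].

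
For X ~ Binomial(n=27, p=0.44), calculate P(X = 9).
0.084984

We have X ~ Binomial(n=27, p=0.44).

For a Binomial distribution, the PMF gives us the probability of each outcome.

Using the PMF formula:
P(X = 9) = 0.084984

Rounded to 4 decimal places: 0.0850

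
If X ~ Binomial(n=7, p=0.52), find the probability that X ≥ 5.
0.260668

We have X ~ Binomial(n=7, p=0.52).

For discrete distributions, P(X ≥ 5) = 1 - P(X ≤ 4).

P(X ≤ 4) = 0.739332
P(X ≥ 5) = 1 - 0.739332 = 0.260668

So there's approximately a 26.1% chance that X is at least 5.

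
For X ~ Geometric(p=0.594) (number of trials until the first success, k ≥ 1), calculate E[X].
1.6835

We have X ~ Geometric(p=0.594) (number of trials until the first success, k ≥ 1).

For a Geometric distribution with p=0.594 (number of trials until the first success, k ≥ 1):
E[X] = 1.6835

This is the expected (average) value of X.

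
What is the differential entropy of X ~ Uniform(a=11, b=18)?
1.9459 nats

We have X ~ Uniform(a=11, b=18).

The differential entropy measures the uncertainty or information content of the distribution.

For a Uniform distribution with a=11, b=18:
h(X) = 1.9459 nats

(In bits, this would be 2.8074 bits.)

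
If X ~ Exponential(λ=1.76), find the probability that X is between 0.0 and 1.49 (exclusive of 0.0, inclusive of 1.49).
0.927372

We have X ~ Exponential(λ=1.76).

To find P(0.0 < X ≤ 1.49), we use:
P(0.0 < X ≤ 1.49) = P(X ≤ 1.49) - P(X ≤ 0.0)
                 = F(1.49) - F(0.0)
                 = 0.927372 - 0.000000
                 = 0.927372

So there's approximately a 92.7% chance that X falls in this range.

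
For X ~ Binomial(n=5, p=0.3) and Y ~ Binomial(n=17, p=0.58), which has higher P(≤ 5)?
X has higher probability (P(X ≤ 5) = 1.0000 > P(Y ≤ 5) = 0.0165)

Compute P(≤ 5) for each distribution:

X ~ Binomial(n=5, p=0.3):
P(X ≤ 5) = 1.0000

Y ~ Binomial(n=17, p=0.58):
P(Y ≤ 5) = 0.0165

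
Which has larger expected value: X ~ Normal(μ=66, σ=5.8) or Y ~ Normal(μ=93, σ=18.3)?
Y has larger mean (93.0000 > 66.0000)

Compute the expected value for each distribution:

X ~ Normal(μ=66, σ=5.8):
E[X] = 66.0000

Y ~ Normal(μ=93, σ=18.3):
E[Y] = 93.0000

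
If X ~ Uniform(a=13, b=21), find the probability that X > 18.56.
0.305000

We have X ~ Uniform(a=13, b=21).

P(X > 18.56) = 1 - P(X ≤ 18.56)
                = 1 - F(18.56)
                = 1 - 0.695000
                = 0.305000

So there's approximately a 30.5% chance that X exceeds 18.56.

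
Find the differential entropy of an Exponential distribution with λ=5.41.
-0.6882 nats

We have X ~ Exponential(λ=5.41).

The differential entropy measures the uncertainty or information content of the distribution.

For an Exponential distribution with λ=5.41:
h(X) = -0.6882 nats

(In bits, this would be -0.9929 bits.)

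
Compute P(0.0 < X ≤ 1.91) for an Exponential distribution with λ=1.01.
0.854721

We have X ~ Exponential(λ=1.01).

To find P(0.0 < X ≤ 1.91), we use:
P(0.0 < X ≤ 1.91) = P(X ≤ 1.91) - P(X ≤ 0.0)
                 = F(1.91) - F(0.0)
                 = 0.854721 - 0.000000
                 = 0.854721

So there's approximately a 85.5% chance that X falls in this range.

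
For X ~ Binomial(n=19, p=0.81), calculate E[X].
15.3900

We have X ~ Binomial(n=19, p=0.81).

For a Binomial distribution with n=19, p=0.81:
E[X] = 15.3900

This is the expected (average) value of X.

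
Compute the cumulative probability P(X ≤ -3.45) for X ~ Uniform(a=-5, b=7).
0.129167

We have X ~ Uniform(a=-5, b=7).

The CDF gives us P(X ≤ k).

Using the CDF:
P(X ≤ -3.45) = 0.129167

This means there's approximately a 12.9% chance that X is at most -3.45.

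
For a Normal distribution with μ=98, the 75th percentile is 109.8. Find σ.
σ = 17.4947

For X ~ Normal(μ, σ), the p-th percentile satisfies x = μ + z_p × σ,
where z_p = Φ⁻¹(p) is the standard normal quantile.

Step 1: z_{0.75} = Φ⁻¹(0.75) = 0.6745

Step 2: Solve for σ:
109.8 = 98 + 0.6745 × σ
σ = (109.8 - 98) / 0.6745
σ = 11.80 / 0.6745
σ = 17.4947

Verification: μ + z × σ = 98 + 0.6745 × 17.4947 = 109.80 ✓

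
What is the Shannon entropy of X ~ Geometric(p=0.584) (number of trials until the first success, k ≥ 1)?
1.1626 nats

We have X ~ Geometric(p=0.584) (number of trials until the first success, k ≥ 1).

The Shannon entropy measures the uncertainty or information content of the distribution.

For a Geometric distribution with p=0.584 (number of trials until the first success, k ≥ 1):
H(X) = 1.1626 nats

(In bits, this would be 1.6773 bits.)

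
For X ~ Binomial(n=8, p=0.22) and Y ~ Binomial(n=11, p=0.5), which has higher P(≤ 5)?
X has higher probability (P(X ≤ 5) = 0.9979 > P(Y ≤ 5) = 0.5000)

Compute P(≤ 5) for each distribution:

X ~ Binomial(n=8, p=0.22):
P(X ≤ 5) = 0.9979

Y ~ Binomial(n=11, p=0.5):
P(Y ≤ 5) = 0.5000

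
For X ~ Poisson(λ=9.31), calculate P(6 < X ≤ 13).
0.729466

We have X ~ Poisson(λ=9.31).

To find P(6 < X ≤ 13), we use:
P(6 < X ≤ 13) = P(X ≤ 13) - P(X ≤ 6)
                 = F(13) - F(6)
                 = 0.909449 - 0.179983
                 = 0.729466

So there's approximately a 72.9% chance that X falls in this range.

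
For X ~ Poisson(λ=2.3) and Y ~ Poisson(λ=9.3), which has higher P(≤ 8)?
X has higher probability (P(X ≤ 8) = 0.9994 > P(Y ≤ 8) = 0.4168)

Compute P(≤ 8) for each distribution:

X ~ Poisson(λ=2.3):
P(X ≤ 8) = 0.9994

Y ~ Poisson(λ=9.3):
P(Y ≤ 8) = 0.4168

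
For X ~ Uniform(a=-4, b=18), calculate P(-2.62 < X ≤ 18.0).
0.937273

We have X ~ Uniform(a=-4, b=18).

To find P(-2.62 < X ≤ 18.0), we use:
P(-2.62 < X ≤ 18.0) = P(X ≤ 18.0) - P(X ≤ -2.62)
                 = F(18.0) - F(-2.62)
                 = 1.000000 - 0.062727
                 = 0.937273

So there's approximately a 93.7% chance that X falls in this range.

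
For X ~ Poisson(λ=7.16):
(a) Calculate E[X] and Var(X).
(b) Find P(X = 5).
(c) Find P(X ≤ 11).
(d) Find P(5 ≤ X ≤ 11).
(a) E[X] = 7.1600, Var(X) = 7.1600
(b) P(X = 5) = 0.121853
(c) P(X ≤ 11) = 0.939090
(d) P(5 ≤ X ≤ 11) = 0.780200

We have X ~ Poisson(λ=7.16).

(a) Moments:
E[X] = 7.1600
Var(X) = 7.1600
σ = √Var(X) = 2.6758

(b) Point probability using PMF:
P(X = 5) = 0.121853

(c) Cumulative probability using CDF:
P(X ≤ 11) = F(11) = 0.939090

(d) Range probability:
P(5 ≤ X ≤ 11) = P(X ≤ 11) - P(X ≤ 4)
                   = F(11) - F(4)
                   = 0.939090 - 0.158889
                   = 0.780200

This means approximately 78.0% of outcomes fall in the interval [5, 11].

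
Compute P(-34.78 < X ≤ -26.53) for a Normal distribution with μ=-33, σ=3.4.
0.671173

We have X ~ Normal(μ=-33, σ=3.4).

To find P(-34.78 < X ≤ -26.53), we use:
P(-34.78 < X ≤ -26.53) = P(X ≤ -26.53) - P(X ≤ -34.78)
                 = F(-26.53) - F(-34.78)
                 = 0.971476 - 0.300303
                 = 0.671173

So there's approximately a 67.1% chance that X falls in this range.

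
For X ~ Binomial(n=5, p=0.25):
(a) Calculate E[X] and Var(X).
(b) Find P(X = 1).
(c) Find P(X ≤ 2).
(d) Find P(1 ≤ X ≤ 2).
(a) E[X] = 1.2500, Var(X) = 0.9375
(b) P(X = 1) = 0.395508
(c) P(X ≤ 2) = 0.896484
(d) P(1 ≤ X ≤ 2) = 0.659180

We have X ~ Binomial(n=5, p=0.25).

(a) Moments:
E[X] = 1.2500
Var(X) = 0.9375
σ = √Var(X) = 0.9682

(b) Point probability using PMF:
P(X = 1) = 0.395508

(c) Cumulative probability using CDF:
P(X ≤ 2) = F(2) = 0.896484

(d) Range probability:
P(1 ≤ X ≤ 2) = P(X ≤ 2) - P(X ≤ 0)
                   = F(2) - F(0)
                   = 0.896484 - 0.237305
                   = 0.659180

This means approximately 65.9% of outcomes fall in the interval [1, 2].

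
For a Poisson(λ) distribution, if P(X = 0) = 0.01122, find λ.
λ = 4.4901

For a Poisson(λ) distribution, the PMF at 0 is:
P(X = 0) = λ^0 e^(-λ) / 0! = e^(-λ)

Given P(X = 0) = 0.01122:
e^(-λ) = 0.01122
-λ = ln(0.01122)
λ = -ln(0.01122) = 4.4901

Verification: e^(-4.4901) = 0.01122 ✓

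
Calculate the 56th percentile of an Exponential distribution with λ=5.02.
0.1635

We have X ~ Exponential(λ=5.02).

We want to find x such that P(X ≤ x) = 0.56.

This is the 56th percentile, which means 56% of values fall below this point.

Using the inverse CDF (quantile function):
x = F⁻¹(0.56) = 0.1635

Verification: P(X ≤ 0.1635) = 0.56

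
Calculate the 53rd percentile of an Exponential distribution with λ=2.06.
0.3665

We have X ~ Exponential(λ=2.06).

We want to find x such that P(X ≤ x) = 0.53.

This is the 53rd percentile, which means 53% of values fall below this point.

Using the inverse CDF (quantile function):
x = F⁻¹(0.53) = 0.3665

Verification: P(X ≤ 0.3665) = 0.53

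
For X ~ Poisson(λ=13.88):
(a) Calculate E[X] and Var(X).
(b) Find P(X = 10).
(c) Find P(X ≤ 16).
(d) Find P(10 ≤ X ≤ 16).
(a) E[X] = 13.8800, Var(X) = 13.8800
(b) P(X = 10) = 0.068568
(c) P(X ≤ 16) = 0.766214
(d) P(10 ≤ X ≤ 16) = 0.651011

We have X ~ Poisson(λ=13.88).

(a) Moments:
E[X] = 13.8800
Var(X) = 13.8800
σ = √Var(X) = 3.7256

(b) Point probability using PMF:
P(X = 10) = 0.068568

(c) Cumulative probability using CDF:
P(X ≤ 16) = F(16) = 0.766214

(d) Range probability:
P(10 ≤ X ≤ 16) = P(X ≤ 16) - P(X ≤ 9)
                   = F(16) - F(9)
                   = 0.766214 - 0.115204
                   = 0.651011

This means approximately 65.1% of outcomes fall in the interval [10, 16].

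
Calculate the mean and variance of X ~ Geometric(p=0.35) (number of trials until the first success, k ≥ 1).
E[X] = 2.8571, Var(X) = 5.3061

We have X ~ Geometric(p=0.35) (number of trials until the first success, k ≥ 1).

For a Geometric distribution with p=0.35 (number of trials until the first success, k ≥ 1):

Expected value:
E[X] = 2.8571

Variance:
Var(X) = 5.3061

Standard deviation:
σ = √Var(X) = 2.3035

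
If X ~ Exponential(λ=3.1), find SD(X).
0.3226

We have X ~ Exponential(λ=3.1).

For an Exponential distribution with λ=3.1:
σ = √Var(X) = 0.3226

The standard deviation is the square root of the variance.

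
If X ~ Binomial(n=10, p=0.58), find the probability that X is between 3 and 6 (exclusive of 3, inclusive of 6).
0.595373

We have X ~ Binomial(n=10, p=0.58).

To find P(3 < X ≤ 6), we use:
P(3 < X ≤ 6) = P(X ≤ 6) - P(X ≤ 3)
                 = F(6) - F(3)
                 = 0.666537 - 0.071164
                 = 0.595373

So there's approximately a 59.5% chance that X falls in this range.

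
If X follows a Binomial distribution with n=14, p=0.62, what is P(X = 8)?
0.197420

We have X ~ Binomial(n=14, p=0.62).

For a Binomial distribution, the PMF gives us the probability of each outcome.

Using the PMF formula:
P(X = 8) = 0.197420

Rounded to 4 decimal places: 0.1974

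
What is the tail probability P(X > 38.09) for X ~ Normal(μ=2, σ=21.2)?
0.044344

We have X ~ Normal(μ=2, σ=21.2).

P(X > 38.09) = 1 - P(X ≤ 38.09)
                = 1 - F(38.09)
                = 1 - 0.955656
                = 0.044344

So there's approximately a 4.4% chance that X exceeds 38.09.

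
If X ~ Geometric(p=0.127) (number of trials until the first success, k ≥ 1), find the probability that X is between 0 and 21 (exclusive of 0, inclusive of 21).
0.942284

We have X ~ Geometric(p=0.127) (number of trials until the first success, k ≥ 1).

To find P(0 < X ≤ 21), we use:
P(0 < X ≤ 21) = P(X ≤ 21) - P(X ≤ 0)
                 = F(21) - F(0)
                 = 0.942284 - 0.000000
                 = 0.942284

So there's approximately a 94.2% chance that X falls in this range.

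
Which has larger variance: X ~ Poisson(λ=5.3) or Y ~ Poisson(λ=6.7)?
Y has larger variance (6.7000 > 5.3000)

Compute the variance for each distribution:

X ~ Poisson(λ=5.3):
Var(X) = 5.3000

Y ~ Poisson(λ=6.7):
Var(Y) = 6.7000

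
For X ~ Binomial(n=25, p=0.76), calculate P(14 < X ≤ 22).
0.937138

We have X ~ Binomial(n=25, p=0.76).

To find P(14 < X ≤ 22), we use:
P(14 < X ≤ 22) = P(X ≤ 22) - P(X ≤ 14)
                 = F(22) - F(14)
                 = 0.959327 - 0.022189
                 = 0.937138

So there's approximately a 93.7% chance that X falls in this range.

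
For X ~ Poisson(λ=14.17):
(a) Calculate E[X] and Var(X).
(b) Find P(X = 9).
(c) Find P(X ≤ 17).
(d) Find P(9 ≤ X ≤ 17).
(a) E[X] = 14.1700, Var(X) = 14.1700
(b) P(X = 9) = 0.044526
(c) P(X ≤ 17) = 0.814864
(d) P(9 ≤ X ≤ 17) = 0.757798

We have X ~ Poisson(λ=14.17).

(a) Moments:
E[X] = 14.1700
Var(X) = 14.1700
σ = √Var(X) = 3.7643

(b) Point probability using PMF:
P(X = 9) = 0.044526

(c) Cumulative probability using CDF:
P(X ≤ 17) = F(17) = 0.814864

(d) Range probability:
P(9 ≤ X ≤ 17) = P(X ≤ 17) - P(X ≤ 8)
                   = F(17) - F(8)
                   = 0.814864 - 0.057066
                   = 0.757798

This means approximately 75.8% of outcomes fall in the interval [9, 17].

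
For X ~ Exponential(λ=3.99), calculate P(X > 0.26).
0.354375

We have X ~ Exponential(λ=3.99).

P(X > 0.26) = 1 - P(X ≤ 0.26)
                = 1 - F(0.26)
                = 1 - 0.645625
                = 0.354375

So there's approximately a 35.4% chance that X exceeds 0.26.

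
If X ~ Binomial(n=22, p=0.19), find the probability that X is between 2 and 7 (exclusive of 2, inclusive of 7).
0.774022

We have X ~ Binomial(n=22, p=0.19).

To find P(2 < X ≤ 7), we use:
P(2 < X ≤ 7) = P(X ≤ 7) - P(X ≤ 2)
                 = F(7) - F(2)
                 = 0.957025 - 0.183002
                 = 0.774022

So there's approximately a 77.4% chance that X falls in this range.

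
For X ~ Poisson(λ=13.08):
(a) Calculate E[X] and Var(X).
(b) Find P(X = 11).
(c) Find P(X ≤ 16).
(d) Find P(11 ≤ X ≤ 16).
(a) E[X] = 13.0800, Var(X) = 13.0800
(b) P(X = 11) = 0.100221
(c) P(X ≤ 16) = 0.829689
(d) P(11 ≤ X ≤ 16) = 0.584814

We have X ~ Poisson(λ=13.08).

(a) Moments:
E[X] = 13.0800
Var(X) = 13.0800
σ = √Var(X) = 3.6166

(b) Point probability using PMF:
P(X = 11) = 0.100221

(c) Cumulative probability using CDF:
P(X ≤ 16) = F(16) = 0.829689

(d) Range probability:
P(11 ≤ X ≤ 16) = P(X ≤ 16) - P(X ≤ 10)
                   = F(16) - F(10)
                   = 0.829689 - 0.244876
                   = 0.584814

This means approximately 58.5% of outcomes fall in the interval [11, 16].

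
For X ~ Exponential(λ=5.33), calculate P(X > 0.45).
0.090854

We have X ~ Exponential(λ=5.33).

P(X > 0.45) = 1 - P(X ≤ 0.45)
                = 1 - F(0.45)
                = 1 - 0.909146
                = 0.090854

So there's approximately a 9.1% chance that X exceeds 0.45.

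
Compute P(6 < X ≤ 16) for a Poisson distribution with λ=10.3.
0.853513

We have X ~ Poisson(λ=10.3).

To find P(6 < X ≤ 16), we use:
P(6 < X ≤ 16) = P(X ≤ 16) - P(X ≤ 6)
                 = F(16) - F(6)
                 = 0.965844 - 0.112331
                 = 0.853513

So there's approximately a 85.4% chance that X falls in this range.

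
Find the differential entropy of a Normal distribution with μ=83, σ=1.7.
1.9496 nats

We have X ~ Normal(μ=83, σ=1.7).

The differential entropy measures the uncertainty or information content of the distribution.

For a Normal distribution with μ=83, σ=1.7:
h(X) = 1.9496 nats

(In bits, this would be 2.8126 bits.)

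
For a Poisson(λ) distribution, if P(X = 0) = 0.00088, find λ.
λ = 7.0356

For a Poisson(λ) distribution, the PMF at 0 is:
P(X = 0) = λ^0 e^(-λ) / 0! = e^(-λ)

Given P(X = 0) = 0.00088:
e^(-λ) = 0.00088
-λ = ln(0.00088)
λ = -ln(0.00088) = 7.0356

Verification: e^(-7.0356) = 0.00088 ✓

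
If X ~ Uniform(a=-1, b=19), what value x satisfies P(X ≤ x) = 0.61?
11.2000

We have X ~ Uniform(a=-1, b=19).

We want to find x such that P(X ≤ x) = 0.61.

This is the 61st percentile, which means 61% of values fall below this point.

Using the inverse CDF (quantile function):
x = F⁻¹(0.61) = 11.2000

Verification: P(X ≤ 11.2000) = 0.61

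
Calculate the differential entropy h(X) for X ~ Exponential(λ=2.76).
-0.0152 nats

We have X ~ Exponential(λ=2.76).

The differential entropy measures the uncertainty or information content of the distribution.

For an Exponential distribution with λ=2.76:
h(X) = -0.0152 nats

(In bits, this would be -0.0220 bits.)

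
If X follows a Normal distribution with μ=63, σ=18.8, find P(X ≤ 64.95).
0.541306

We have X ~ Normal(μ=63, σ=18.8).

The CDF gives us P(X ≤ k).

Using the CDF:
P(X ≤ 64.95) = 0.541306

This means there's approximately a 54.1% chance that X is at most 64.95.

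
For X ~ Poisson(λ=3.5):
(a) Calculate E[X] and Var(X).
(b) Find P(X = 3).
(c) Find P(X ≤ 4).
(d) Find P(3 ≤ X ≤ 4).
(a) E[X] = 3.5000, Var(X) = 3.5000
(b) P(X = 3) = 0.215785
(c) P(X ≤ 4) = 0.725445
(d) P(3 ≤ X ≤ 4) = 0.404598

We have X ~ Poisson(λ=3.5).

(a) Moments:
E[X] = 3.5000
Var(X) = 3.5000
σ = √Var(X) = 1.8708

(b) Point probability using PMF:
P(X = 3) = 0.215785

(c) Cumulative probability using CDF:
P(X ≤ 4) = F(4) = 0.725445

(d) Range probability:
P(3 ≤ X ≤ 4) = P(X ≤ 4) - P(X ≤ 2)
                   = F(4) - F(2)
                   = 0.725445 - 0.320847
                   = 0.404598

This means approximately 40.5% of outcomes fall in the interval [3, 4].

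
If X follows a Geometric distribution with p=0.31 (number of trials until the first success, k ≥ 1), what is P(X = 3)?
0.147591

We have X ~ Geometric(p=0.31) (number of trials until the first success, k ≥ 1).

For a Geometric distribution, the PMF gives us the probability of each outcome.

Using the PMF formula:
P(X = 3) = 0.147591

Rounded to 4 decimal places: 0.1476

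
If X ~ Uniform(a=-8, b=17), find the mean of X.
4.5000

We have X ~ Uniform(a=-8, b=17).

For a Uniform distribution with a=-8, b=17:
E[X] = 4.5000

This is the expected (average) value of X.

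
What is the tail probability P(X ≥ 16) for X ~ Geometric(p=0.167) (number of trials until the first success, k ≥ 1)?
0.064517

We have X ~ Geometric(p=0.167) (number of trials until the first success, k ≥ 1).

For discrete distributions, P(X ≥ 16) = 1 - P(X ≤ 15).

P(X ≤ 15) = 0.935483
P(X ≥ 16) = 1 - 0.935483 = 0.064517

So there's approximately a 6.5% chance that X is at least 16.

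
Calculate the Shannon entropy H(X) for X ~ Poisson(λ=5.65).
2.2681 nats

We have X ~ Poisson(λ=5.65).

The Shannon entropy measures the uncertainty or information content of the distribution.

For a Poisson distribution with λ=5.65:
H(X) = 2.2681 nats

(In bits, this would be 3.2722 bits.)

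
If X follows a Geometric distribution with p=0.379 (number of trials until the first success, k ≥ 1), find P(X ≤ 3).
0.760517

We have X ~ Geometric(p=0.379) (number of trials until the first success, k ≥ 1).

The CDF gives us P(X ≤ k).

Using the CDF:
P(X ≤ 3) = 0.760517

This means there's approximately a 76.1% chance that X is at most 3.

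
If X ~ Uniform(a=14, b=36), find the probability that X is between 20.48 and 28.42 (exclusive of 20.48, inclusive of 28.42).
0.360909

We have X ~ Uniform(a=14, b=36).

To find P(20.48 < X ≤ 28.42), we use:
P(20.48 < X ≤ 28.42) = P(X ≤ 28.42) - P(X ≤ 20.48)
                 = F(28.42) - F(20.48)
                 = 0.655455 - 0.294545
                 = 0.360909

So there's approximately a 36.1% chance that X falls in this range.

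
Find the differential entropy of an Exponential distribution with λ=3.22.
-0.1694 nats

We have X ~ Exponential(λ=3.22).

The differential entropy measures the uncertainty or information content of the distribution.

For an Exponential distribution with λ=3.22:
h(X) = -0.1694 nats

(In bits, this would be -0.2444 bits.)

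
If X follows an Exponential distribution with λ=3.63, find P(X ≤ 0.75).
0.934290

We have X ~ Exponential(λ=3.63).

The CDF gives us P(X ≤ k).

Using the CDF:
P(X ≤ 0.75) = 0.934290

This means there's approximately a 93.4% chance that X is at most 0.75.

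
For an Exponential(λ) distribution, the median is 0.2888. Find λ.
λ = 2.4001

For X ~ Exponential(λ), the CDF is F(x) = 1 - e^(-λx).
The median m satisfies F(m) = 0.5:
1 - e^(-λm) = 0.5
e^(-λm) = 0.5
λm = ln(2)
m = ln(2) / λ

Given m = 0.2888:
λ = ln(2) / 0.2888 = 0.693147 / 0.2888 = 2.4001

Verification: ln(2) / 2.4001 = 0.2888 ✓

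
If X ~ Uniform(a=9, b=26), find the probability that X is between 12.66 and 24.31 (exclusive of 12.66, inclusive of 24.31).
0.685294

We have X ~ Uniform(a=9, b=26).

To find P(12.66 < X ≤ 24.31), we use:
P(12.66 < X ≤ 24.31) = P(X ≤ 24.31) - P(X ≤ 12.66)
                 = F(24.31) - F(12.66)
                 = 0.900588 - 0.215294
                 = 0.685294

So there's approximately a 68.5% chance that X falls in this range.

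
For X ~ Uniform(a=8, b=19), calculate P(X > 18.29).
0.064545

We have X ~ Uniform(a=8, b=19).

P(X > 18.29) = 1 - P(X ≤ 18.29)
                = 1 - F(18.29)
                = 1 - 0.935455
                = 0.064545

So there's approximately a 6.5% chance that X exceeds 18.29.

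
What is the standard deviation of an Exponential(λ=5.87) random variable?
0.1704

We have X ~ Exponential(λ=5.87).

For an Exponential distribution with λ=5.87:
σ = √Var(X) = 0.1704

The standard deviation is the square root of the variance.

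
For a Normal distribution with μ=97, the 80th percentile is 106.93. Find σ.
σ = 11.7987

For X ~ Normal(μ, σ), the p-th percentile satisfies x = μ + z_p × σ,
where z_p = Φ⁻¹(p) is the standard normal quantile.

Step 1: z_{0.8} = Φ⁻¹(0.8) = 0.8416

Step 2: Solve for σ:
106.93 = 97 + 0.8416 × σ
σ = (106.93 - 97) / 0.8416
σ = 9.93 / 0.8416
σ = 11.7987

Verification: μ + z × σ = 97 + 0.8416 × 11.7987 = 106.93 ✓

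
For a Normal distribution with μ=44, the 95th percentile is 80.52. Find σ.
σ = 22.2026

For X ~ Normal(μ, σ), the p-th percentile satisfies x = μ + z_p × σ,
where z_p = Φ⁻¹(p) is the standard normal quantile.

Step 1: z_{0.95} = Φ⁻¹(0.95) = 1.6449

Step 2: Solve for σ:
80.52 = 44 + 1.6449 × σ
σ = (80.52 - 44) / 1.6449
σ = 36.52 / 1.6449
σ = 22.2026

Verification: μ + z × σ = 44 + 1.6449 × 22.2026 = 80.52 ✓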